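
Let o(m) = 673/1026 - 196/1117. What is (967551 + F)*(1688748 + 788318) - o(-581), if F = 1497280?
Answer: 6997215662519730887/1146042 ≈ 6.1055e+12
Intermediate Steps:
o(m) = 550645/1146042 (o(m) = 673*(1/1026) - 196*1/1117 = 673/1026 - 196/1117 = 550645/1146042)
(967551 + F)*(1688748 + 788318) - o(-581) = (967551 + 1497280)*(1688748 + 788318) - 1*550645/1146042 = 2464831*2477066 - 550645/1146042 = 6105549065846 - 550645/1146042 = 6997215662519730887/1146042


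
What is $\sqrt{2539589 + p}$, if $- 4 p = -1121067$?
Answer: $\frac{\sqrt{11279423}}{2} \approx 1679.2$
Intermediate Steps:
$p = \frac{1121067}{4}$ ($p = \left(- \frac{1}{4}\right) \left(-1121067\right) = \frac{1121067}{4} \approx 2.8027 \cdot 10^{5}$)
$\sqrt{2539589 + p} = \sqrt{2539589 + \frac{1121067}{4}} = \sqrt{\frac{11279423}{4}} = \frac{\sqrt{11279423}}{2}$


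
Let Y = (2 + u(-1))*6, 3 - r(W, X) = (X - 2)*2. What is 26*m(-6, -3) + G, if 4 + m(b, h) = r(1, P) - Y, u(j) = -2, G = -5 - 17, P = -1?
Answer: 108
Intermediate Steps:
G = -22
r(W, X) = 7 - 2*X (r(W, X) = 3 - (X - 2)*2 = 3 - (-2 + X)*2 = 3 - (-4 + 2*X) = 3 + (4 - 2*X) = 7 - 2*X)
Y = 0 (Y = (2 - 2)*6 = 0*6 = 0)
m(b, h) = 5 (m(b, h) = -4 + ((7 - 2*(-1)) - 1*0) = -4 + ((7 + 2) + 0) = -4 + (9 + 0) = -4 + 9 = 5)
26*m(-6, -3) + G = 26*5 - 22 = 130 - 22 = 108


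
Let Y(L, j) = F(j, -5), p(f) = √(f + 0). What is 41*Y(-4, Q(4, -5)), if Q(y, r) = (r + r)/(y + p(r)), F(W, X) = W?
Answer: -1640/21 + 410*I*√5/21 ≈ -78.095 + 43.657*I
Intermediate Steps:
p(f) = √f
Q(y, r) = 2*r/(y + √r) (Q(y, r) = (r + r)/(y + √r) = (2*r)/(y + √r) = 2*r/(y + √r))
Y(L, j) = j
41*Y(-4, Q(4, -5)) = 41*(2*(-5)/(4 + √(-5))) = 41*(2*(-5)/(4 + I*√5)) = 41*(-10/(4 + I*√5)) = -410/(4 + I*√5)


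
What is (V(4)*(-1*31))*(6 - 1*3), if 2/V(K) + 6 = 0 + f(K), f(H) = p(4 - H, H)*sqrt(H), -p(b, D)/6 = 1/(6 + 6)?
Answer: 186/7 ≈ 26.571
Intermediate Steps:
p(b, D) = -1/2 (p(b, D) = -6/(6 + 6) = -6/12 = -6*1/12 = -1/2)
f(H) = -sqrt(H)/2
V(K) = 2/(-6 - sqrt(K)/2) (V(K) = 2/(-6 + (0 - sqrt(K)/2)) = 2/(-6 - sqrt(K)/2))
(V(4)*(-1*31))*(6 - 1*3) = ((4/(-12 - sqrt(4)))*(-1*31))*(6 - 1*3) = ((4/(-12 - 1*2))*(-31))*(6 - 3) = ((4/(-12 - 2))*(-31))*3 = ((4/(-14))*(-31))*3 = ((4*(-1/14))*(-31))*3 = -2/7*(-31)*3 = (62/7)*3 = 186/7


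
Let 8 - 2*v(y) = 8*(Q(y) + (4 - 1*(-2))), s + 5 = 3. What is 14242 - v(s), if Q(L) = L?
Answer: 14254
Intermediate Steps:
s = -2 (s = -5 + 3 = -2)
v(y) = -20 - 4*y (v(y) = 4 - 4*(y + (4 - 1*(-2))) = 4 - 4*(y + (4 + 2)) = 4 - 4*(y + 6) = 4 - 4*(6 + y) = 4 - (48 + 8*y)/2 = 4 + (-24 - 4*y) = -20 - 4*y)
14242 - v(s) = 14242 - (-20 - 4*(-2)) = 14242 - (-20 + 8) = 14242 - 1*(-12) = 14242 + 12 = 14254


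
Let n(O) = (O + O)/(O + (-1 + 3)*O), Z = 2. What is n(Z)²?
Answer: 4/9 ≈ 0.44444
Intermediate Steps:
n(O) = ⅔ (n(O) = (2*O)/(O + 2*O) = (2*O)/((3*O)) = (2*O)*(1/(3*O)) = ⅔)
n(Z)² = (⅔)² = 4/9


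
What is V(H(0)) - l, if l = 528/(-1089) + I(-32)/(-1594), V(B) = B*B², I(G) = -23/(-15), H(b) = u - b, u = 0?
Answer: 42591/87670 ≈ 0.48581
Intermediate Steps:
H(b) = -b (H(b) = 0 - b = -b)
I(G) = 23/15 (I(G) = -23*(-1/15) = 23/15)
V(B) = B³
l = -42591/87670 (l = 528/(-1089) + (23/15)/(-1594) = 528*(-1/1089) + (23/15)*(-1/1594) = -16/33 - 23/23910 = -42591/87670 ≈ -0.48581)
V(H(0)) - l = (-1*0)³ - 1*(-42591/87670) = 0³ + 42591/87670 = 0 + 42591/87670 = 42591/87670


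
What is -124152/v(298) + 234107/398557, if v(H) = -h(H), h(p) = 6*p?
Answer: 4158352665/59384993 ≈ 70.024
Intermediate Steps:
v(H) = -6*H
-124152/v(298) + 234107/398557 = -124152/((-6*298)) + 234107/398557 = -124152/(-1788) + 234107*(1/398557) = -124152*(-1/1788) + 234107/398557 = 10346/149 + 234107/398557 = 4158352665/59384993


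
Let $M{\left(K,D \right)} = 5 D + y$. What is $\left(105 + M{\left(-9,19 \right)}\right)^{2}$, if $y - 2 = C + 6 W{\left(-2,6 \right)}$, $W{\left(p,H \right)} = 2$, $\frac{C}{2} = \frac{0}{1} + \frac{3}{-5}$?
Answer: $\frac{1132096}{25} \approx 45284.0$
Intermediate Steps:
$C = - \frac{6}{5}$ ($C = 2 \left(\frac{0}{1} + \frac{3}{-5}\right) = 2 \left(0 \cdot 1 + 3 \left(- \frac{1}{5}\right)\right) = 2 \left(0 - \frac{3}{5}\right) = 2 \left(- \frac{3}{5}\right) = - \frac{6}{5} \approx -1.2$)
$y = \frac{64}{5}$ ($y = 2 + \left(- \frac{6}{5} + 6 \cdot 2\right) = 2 + \left(- \frac{6}{5} + 12\right) = 2 + \frac{54}{5} = \frac{64}{5} \approx 12.8$)
$M{\left(K,D \right)} = \frac{64}{5} + 5 D$ ($M{\left(K,D \right)} = 5 D + \frac{64}{5} = \frac{64}{5} + 5 D$)
$\left(105 + M{\left(-9,19 \right)}\right)^{2} = \left(105 + \left(\frac{64}{5} + 5 \cdot 19\right)\right)^{2} = \left(105 + \left(\frac{64}{5} + 95\right)\right)^{2} = \left(105 + \frac{539}{5}\right)^{2} = \left(\frac{1064}{5}\right)^{2} = \frac{1132096}{25}$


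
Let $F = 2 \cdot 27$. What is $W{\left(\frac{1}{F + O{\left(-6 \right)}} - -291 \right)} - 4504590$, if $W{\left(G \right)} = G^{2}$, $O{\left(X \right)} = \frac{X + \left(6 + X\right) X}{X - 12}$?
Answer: $- \frac{117432277614}{26569} \approx -4.4199 \cdot 10^{6}$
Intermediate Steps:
$F = 54$
$O{\left(X \right)} = \frac{X + X \left(6 + X\right)}{-12 + X}$
$W{\left(\frac{1}{F + O{\left(-6 \right)}} - -291 \right)} - 4504590 = \left(\frac{1}{54 - \frac{6 \left(7 - 6\right)}{-12 - 6}} - -291\right)^{2} - 4504590 = \left(\frac{1}{54 - 6 \frac{1}{-18} \cdot 1} + 291\right)^{2} - 4504590 = \left(\frac{1}{54 - \left(- \frac{1}{3}\right) 1} + 291\right)^{2} - 4504590 = \left(\frac{1}{54 + \frac{1}{3}} + 291\right)^{2} - 4504590 = \left(\frac{1}{\frac{163}{3}} + 291\right)^{2} - 4504590 = \left(\frac{3}{163} + 291\right)^{2} - 4504590 = \left(\frac{47436}{163}\right)^{2} - 4504590 = \frac{2250174096}{26569} - 4504590 = - \frac{117432277614}{26569}$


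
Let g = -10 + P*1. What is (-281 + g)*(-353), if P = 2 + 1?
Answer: 101664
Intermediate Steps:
P = 3
g = -7 (g = -10 + 3*1 = -10 + 3 = -7)
(-281 + g)*(-353) = (-281 - 7)*(-353) = -288*(-353) = 101664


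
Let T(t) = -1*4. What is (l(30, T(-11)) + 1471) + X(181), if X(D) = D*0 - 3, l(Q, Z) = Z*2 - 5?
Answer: 1455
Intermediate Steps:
T(t) = -4
l(Q, Z) = -5 + 2*Z (l(Q, Z) = 2*Z - 5 = -5 + 2*Z)
X(D) = -3 (X(D) = 0 - 3 = -3)
(l(30, T(-11)) + 1471) + X(181) = ((-5 + 2*(-4)) + 1471) - 3 = ((-5 - 8) + 1471) - 3 = (-13 + 1471) - 3 = 1458 - 3 = 1455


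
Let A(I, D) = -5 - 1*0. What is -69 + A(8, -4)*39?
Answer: -264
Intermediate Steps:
A(I, D) = -5 (A(I, D) = -5 + 0 = -5)
-69 + A(8, -4)*39 = -69 - 5*39 = -69 - 195 = -264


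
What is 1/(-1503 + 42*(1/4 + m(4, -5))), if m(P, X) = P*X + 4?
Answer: -2/4329 ≈ -0.00046200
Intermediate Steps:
m(P, X) = 4 + P*X
1/(-1503 + 42*(1/4 + m(4, -5))) = 1/(-1503 + 42*(1/4 + (4 + 4*(-5)))) = 1/(-1503 + 42*(¼ + (4 - 20))) = 1/(-1503 + 42*(¼ - 16)) = 1/(-1503 + 42*(-63/4)) = 1/(-1503 - 1323/2) = 1/(-4329/2) = -2/4329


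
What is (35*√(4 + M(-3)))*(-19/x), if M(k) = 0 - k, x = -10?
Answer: 133*√7/2 ≈ 175.94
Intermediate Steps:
M(k) = -k
(35*√(4 + M(-3)))*(-19/x) = (35*√(4 - 1*(-3)))*(-19/(-10)) = (35*√(4 + 3))*(-19*(-⅒)) = (35*√7)*(19/10) = 133*√7/2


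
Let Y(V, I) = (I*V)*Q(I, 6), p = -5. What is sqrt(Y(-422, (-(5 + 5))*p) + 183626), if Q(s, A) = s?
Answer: I*sqrt(871374) ≈ 933.47*I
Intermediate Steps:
Y(V, I) = V*I**2 (Y(V, I) = (I*V)*I = V*I**2)
sqrt(Y(-422, (-(5 + 5))*p) + 183626) = sqrt(-422*25*(5 + 5)**2 + 183626) = sqrt(-422*(-1*10*(-5))**2 + 183626) = sqrt(-422*(-10*(-5))**2 + 183626) = sqrt(-422*50**2 + 183626) = sqrt(-422*2500 + 183626) = sqrt(-1055000 + 183626) = sqrt(-871374) = I*sqrt(871374)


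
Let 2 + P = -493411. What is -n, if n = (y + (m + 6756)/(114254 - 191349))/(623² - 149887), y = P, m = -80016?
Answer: 2535973465/1224484466 ≈ 2.0711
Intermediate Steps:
P = -493413 (P = -2 - 493411 = -493413)
y = -493413
n = -2535973465/1224484466 (n = (-493413 + (-80016 + 6756)/(114254 - 191349))/(623² - 149887) = (-493413 - 73260/(-77095))/(388129 - 149887) = (-493413 - 73260*(-1/77095))/238242 = (-493413 + 14652/15419)*(1/238242) = -7607920395/15419*1/238242 = -2535973465/1224484466 ≈ -2.0711)
-n = -1*(-2535973465/1224484466) = 2535973465/1224484466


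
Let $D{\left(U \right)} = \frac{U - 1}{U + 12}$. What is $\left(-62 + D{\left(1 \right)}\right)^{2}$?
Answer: $3844$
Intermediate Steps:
$D{\left(U \right)} = \frac{-1 + U}{12 + U}$
$\left(-62 + D{\left(1 \right)}\right)^{2} = \left(-62 + \frac{-1 + 1}{12 + 1}\right)^{2} = \left(-62 + \frac{1}{13} \cdot 0\right)^{2} = \left(-62 + 0\right)^{2} = \left(-62\right)^{2} = 3844$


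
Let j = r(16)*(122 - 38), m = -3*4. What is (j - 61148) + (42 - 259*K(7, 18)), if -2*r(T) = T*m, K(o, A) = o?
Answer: -54855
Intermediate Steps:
m = -12
r(T) = 6*T (r(T) = -T*(-12)/2 = -(-6)*T = 6*T)
j = 8064 (j = (6*16)*(122 - 38) = 96*84 = 8064)
(j - 61148) + (42 - 259*K(7, 18)) = (8064 - 61148) + (42 - 259*7) = -53084 + (42 - 1813) = -53084 - 1771 = -54855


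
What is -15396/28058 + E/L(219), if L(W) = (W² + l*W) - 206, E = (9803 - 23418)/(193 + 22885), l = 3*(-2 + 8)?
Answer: -9184392796303/16737485961614 ≈ -0.54873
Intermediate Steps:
l = 18 (l = 3*6 = 18)
E = -13615/23078 ≈ -0.58996
L(W) = -206 + W² + 18*W (L(W) = (W² + 18*W) - 206 = -206 + W² + 18*W)
-15396/28058 + E/L(219) = -15396/28058 - 13615/(23078*(-206 + 219² + 18*219)) = -15396*1/28058 - 13615/(23078*(-206 + 47961 + 3942)) = -7698/14029 - 13615/23078/51697 = -7698/14029 - 13615/23078*1/51697 = -7698/14029 - 13615/1193063366 = -9184392796303/16737485961614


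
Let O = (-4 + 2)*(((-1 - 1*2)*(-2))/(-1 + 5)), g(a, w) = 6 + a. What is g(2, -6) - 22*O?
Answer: 74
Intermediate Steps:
O = -3 (O = -2*(-1 - 2)*(-2)/4 = -2*(-3*(-2))/4 = -12/4 = -2*3/2 = -3)
g(2, -6) - 22*O = (6 + 2) - 22*(-3) = 8 + 66 = 74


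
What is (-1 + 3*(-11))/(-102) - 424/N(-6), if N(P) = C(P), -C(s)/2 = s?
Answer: -35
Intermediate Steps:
C(s) = -2*s
N(P) = -2*P
(-1 + 3*(-11))/(-102) - 424/N(-6) = (-1 + 3*(-11))/(-102) - 424/((-2*(-6))) = (-1 - 33)*(-1/102) - 424/12 = -34*(-1/102) - 424*1/12 = ⅓ - 106/3 = -35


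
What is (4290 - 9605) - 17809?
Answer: -23124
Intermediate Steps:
(4290 - 9605) - 17809 = -5315 - 17809 = -23124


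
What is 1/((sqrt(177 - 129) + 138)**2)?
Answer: 1591/30070668 - 23*sqrt(3)/7517667 ≈ 4.7610e-5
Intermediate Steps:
1/((sqrt(177 - 129) + 138)**2) = 1/((sqrt(48) + 138)**2) = 1/((4*sqrt(3) + 138)**2) = 1/((138 + 4*sqrt(3))**2) = (138 + 4*sqrt(3))**(-2)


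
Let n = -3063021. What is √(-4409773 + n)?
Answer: 7*I*√152506 ≈ 2733.6*I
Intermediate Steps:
√(-4409773 + n) = √(-4409773 - 3063021) = √(-7472794) = 7*I*√152506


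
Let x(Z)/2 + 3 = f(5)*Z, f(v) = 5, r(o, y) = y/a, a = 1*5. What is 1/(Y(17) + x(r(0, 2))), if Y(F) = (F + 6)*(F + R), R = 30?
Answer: 1/1079 ≈ 0.00092678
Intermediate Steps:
a = 5
r(o, y) = y/5
x(Z) = -6 + 10*Z (x(Z) = -6 + 2*(5*Z) = -6 + 10*Z)
Y(F) = (6 + F)*(30 + F) (Y(F) = (F + 6)*(F + 30) = (6 + F)*(30 + F))
1/(Y(17) + x(r(0, 2))) = 1/((180 + 17**2 + 36*17) + (-6 + 10*((1/5)*2))) = 1/((180 + 289 + 612) + (-6 + 10*(2/5))) = 1/(1081 + (-6 + 4)) = 1/(1081 - 2) = 1/1079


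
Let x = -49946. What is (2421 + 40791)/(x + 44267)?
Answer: -14404/1893 ≈ -7.6091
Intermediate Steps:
(2421 + 40791)/(x + 44267) = (2421 + 40791)/(-49946 + 44267) = 43212/(-5679) = 43212*(-1/5679) = -14404/1893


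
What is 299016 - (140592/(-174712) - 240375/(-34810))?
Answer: 45462397412151/152043118 ≈ 2.9901e+5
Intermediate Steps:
299016 - (140592/(-174712) - 240375/(-34810)) = 299016 - (140592*(-1/174712) - 240375*(-1/34810)) = 299016 - (-17574/21839 + 48075/6962) = 299016 - 1*927559737/152043118 = 299016 - 927559737/152043118 = 45462397412151/152043118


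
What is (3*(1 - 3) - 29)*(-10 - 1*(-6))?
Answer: 140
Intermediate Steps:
(3*(1 - 3) - 29)*(-10 - 1*(-6)) = (3*(-2) - 29)*(-10 + 6) = (-6 - 29)*(-4) = -35*(-4) = 140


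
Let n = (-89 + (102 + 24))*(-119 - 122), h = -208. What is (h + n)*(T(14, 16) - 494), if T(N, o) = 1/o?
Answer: 72114875/16 ≈ 4.5072e+6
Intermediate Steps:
n = -8917 (n = (-89 + 126)*(-241) = 37*(-241) = -8917)
(h + n)*(T(14, 16) - 494) = (-208 - 8917)*(1/16 - 494) = -9125*(1/16 - 494) = -9125*(-7903/16) = 72114875/16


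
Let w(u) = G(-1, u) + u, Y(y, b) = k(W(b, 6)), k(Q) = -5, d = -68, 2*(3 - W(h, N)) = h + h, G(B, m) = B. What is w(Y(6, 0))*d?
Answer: 408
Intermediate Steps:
W(h, N) = 3 - h (W(h, N) = 3 - (h + h)/2 = 3 - h)
Y(y, b) = -5
w(u) = -1 + u
w(Y(6, 0))*d = (-1 - 5)*(-68) = -6*(-68) = 408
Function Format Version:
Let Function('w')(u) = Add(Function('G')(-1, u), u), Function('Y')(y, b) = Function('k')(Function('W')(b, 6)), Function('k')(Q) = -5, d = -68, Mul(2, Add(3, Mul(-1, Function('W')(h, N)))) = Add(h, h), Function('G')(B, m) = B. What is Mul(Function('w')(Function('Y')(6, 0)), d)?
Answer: 408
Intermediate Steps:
Function('W')(h, N) = Add(3, Mul(-1, h)) (Function('W')(h, N) = Add(3, Mul(Rational(-1, 2), Add(h, h))) = Add(3, Mul(Rational(-1, 2), Mul(2, h))) = Add(3, Mul(-1, h)))
Function('Y')(y, b) = -5
Function('w')(u) = Add(-1, u)
Mul(Function('w')(Function('Y')(6, 0)), d) = Mul(Add(-1, -5), -68) = Mul(-6, -68) = 408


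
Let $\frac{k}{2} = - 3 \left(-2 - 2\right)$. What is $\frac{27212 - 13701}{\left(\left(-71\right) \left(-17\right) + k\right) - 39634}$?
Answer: $- \frac{13511}{38403} \approx -0.35182$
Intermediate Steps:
$k = 24$ ($k = 2 \left(- 3 \left(-2 - 2\right)\right) = 2 \left(\left(-3\right) \left(-4\right)\right) = 2 \cdot 12 = 24$)
$\frac{27212 - 13701}{\left(\left(-71\right) \left(-17\right) + k\right) - 39634} = \frac{27212 - 13701}{\left(\left(-71\right) \left(-17\right) + 24\right) - 39634} = \frac{27212 + \left(-25055 + 11354\right)}{\left(1207 + 24\right) - 39634} = \frac{27212 - 13701}{1231 - 39634} = \frac{13511}{-38403} = 13511 \left(- \frac{1}{38403}\right) = - \frac{13511}{38403}$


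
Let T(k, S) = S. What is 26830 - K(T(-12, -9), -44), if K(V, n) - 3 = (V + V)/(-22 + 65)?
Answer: 1153579/43 ≈ 26827.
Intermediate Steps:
K(V, n) = 3 + 2*V/43 (K(V, n) = 3 + (V + V)/(-22 + 65) = 3 + (2*V)/43 = 3 + (2*V)*(1/43) = 3 + 2*V/43)
26830 - K(T(-12, -9), -44) = 26830 - (3 + (2/43)*(-9)) = 26830 - (3 - 18/43) = 26830 - 1*111/43 = 26830 - 111/43 = 1153579/43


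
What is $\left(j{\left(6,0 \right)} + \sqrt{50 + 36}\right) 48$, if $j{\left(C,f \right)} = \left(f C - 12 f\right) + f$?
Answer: $48 \sqrt{86} \approx 445.13$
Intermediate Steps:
$j{\left(C,f \right)} = - 11 f + C f$ ($j{\left(C,f \right)} = \left(C f - 12 f\right) + f = \left(- 12 f + C f\right) + f = - 11 f + C f$)
$\left(j{\left(6,0 \right)} + \sqrt{50 + 36}\right) 48 = \left(0 \left(-11 + 6\right) + \sqrt{50 + 36}\right) 48 = \left(0 \left(-5\right) + \sqrt{86}\right) 48 = \left(0 + \sqrt{86}\right) 48 = \sqrt{86} \cdot 48 = 48 \sqrt{86}$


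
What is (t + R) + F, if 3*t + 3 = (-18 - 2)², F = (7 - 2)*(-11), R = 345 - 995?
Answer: -1718/3 ≈ -572.67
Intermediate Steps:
R = -650
F = -55 (F = 5*(-11) = -55)
t = 397/3 (t = -1 + (-18 - 2)²/3 = -1 + (⅓)*(-20)² = -1 + (⅓)*400 = -1 + 400/3 = 397/3 ≈ 132.33)
(t + R) + F = (397/3 - 650) - 55 = -1553/3 - 55 = -1718/3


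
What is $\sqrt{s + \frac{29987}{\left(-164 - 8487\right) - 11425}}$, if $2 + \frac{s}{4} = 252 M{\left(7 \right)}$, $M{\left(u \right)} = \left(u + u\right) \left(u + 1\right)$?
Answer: $\frac{\sqrt{11374607385519}}{10038} \approx 335.99$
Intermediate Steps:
$M{\left(u \right)} = 2 u \left(1 + u\right)$
$s = 112888$ ($s = -8 + 4 \cdot 252 \cdot 2 \cdot 7 \left(1 + 7\right) = -8 + 4 \cdot 252 \cdot 2 \cdot 7 \cdot 8 = -8 + 4 \cdot 252 \cdot 112 = -8 + 4 \cdot 28224 = -8 + 112896 = 112888$)
$\sqrt{s + \frac{29987}{\left(-164 - 8487\right) - 11425}} = \sqrt{112888 + \frac{29987}{\left(-164 - 8487\right) - 11425}} = \sqrt{112888 + \frac{29987}{-8651 - 11425}} = \sqrt{112888 + \frac{29987}{-20076}} = \sqrt{112888 + 29987 \left(- \frac{1}{20076}\right)} = \sqrt{112888 - \frac{29987}{20076}} = \sqrt{\frac{2266309501}{20076}} = \frac{\sqrt{11374607385519}}{10038}$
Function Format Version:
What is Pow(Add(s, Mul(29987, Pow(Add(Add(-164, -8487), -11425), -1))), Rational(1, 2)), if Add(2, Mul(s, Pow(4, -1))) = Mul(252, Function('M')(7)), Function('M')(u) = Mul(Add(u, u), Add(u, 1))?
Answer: Mul(Rational(1, 10038), Pow(11374607385519, Rational(1, 2))) ≈ 335.99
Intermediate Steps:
Function('M')(u) = Mul(2, u, Add(1, u)) (Function('M')(u) = Mul(Mul(2, u), Add(1, u)) = Mul(2, u, Add(1, u)))
s = 112888 (s = Add(-8, Mul(4, Mul(252, Mul(2, 7, Add(1, 7))))) = Add(-8, Mul(4, Mul(252, Mul(2, 7, 8)))) = Add(-8, Mul(4, Mul(252, 112))) = Add(-8, Mul(4, 28224)) = Add(-8, 112896) = 112888)
Pow(Add(s, Mul(29987, Pow(Add(Add(-164, -8487), -11425), -1))), Rational(1, 2)) = Pow(Add(112888, Mul(29987, Pow(Add(Add(-164, -8487), -11425), -1))), Rational(1, 2)) = Pow(Add(112888, Mul(29987, Pow(Add(-8651, -11425), -1))), Rational(1, 2)) = Pow(Add(112888, Mul(29987, Pow(-20076, -1))), Rational(1, 2)) = Pow(Add(112888, Mul(29987, Rational(-1, 20076))), Rational(1, 2)) = Pow(Add(112888, Rational(-29987, 20076)), Rational(1, 2)) = Pow(Rational(2266309501, 20076), Rational(1, 2)) = Mul(Rational(1, 10038), Pow(11374607385519, Rational(1, 2)))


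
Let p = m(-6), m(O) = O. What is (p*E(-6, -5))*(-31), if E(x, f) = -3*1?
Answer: -558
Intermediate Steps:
p = -6
E(x, f) = -3
(p*E(-6, -5))*(-31) = -6*(-3)*(-31) = 18*(-31) = -558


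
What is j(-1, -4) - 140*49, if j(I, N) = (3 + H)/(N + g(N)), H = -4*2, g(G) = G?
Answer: -54875/8 ≈ -6859.4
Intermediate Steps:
H = -8
j(I, N) = -5/(2*N) (j(I, N) = (3 - 8)/(N + N) = -5*1/(2*N) = -5/(2*N))
j(-1, -4) - 140*49 = -5/2/(-4) - 140*49 = -5/2*(-1/4) - 6860 = 5/8 - 6860 = -54875/8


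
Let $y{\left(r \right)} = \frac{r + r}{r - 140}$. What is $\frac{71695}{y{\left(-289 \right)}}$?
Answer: $\frac{30757155}{578} \approx 53213.0$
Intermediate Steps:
$y{\left(r \right)} = \frac{2 r}{-140 + r}$
$\frac{71695}{y{\left(-289 \right)}} = \frac{71695}{2 \left(-289\right) \frac{1}{-140 - 289}} = \frac{71695}{2 \left(-289\right) \frac{1}{-429}} = \frac{71695}{2 \left(-289\right) \left(- \frac{1}{429}\right)} = \frac{71695}{\frac{578}{429}} = 71695 \cdot \frac{429}{578} = \frac{30757155}{578}$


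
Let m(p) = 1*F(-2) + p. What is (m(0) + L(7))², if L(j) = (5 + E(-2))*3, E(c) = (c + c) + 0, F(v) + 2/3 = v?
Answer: ⅑ ≈ 0.11111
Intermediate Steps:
F(v) = -⅔ + v
E(c) = 2*c (E(c) = 2*c + 0 = 2*c)
L(j) = 3 (L(j) = (5 + 2*(-2))*3 = (5 - 4)*3 = 1*3 = 3)
m(p) = -8/3 + p (m(p) = 1*(-⅔ - 2) + p = 1*(-8/3) + p = -8/3 + p)
(m(0) + L(7))² = ((-8/3 + 0) + 3)² = (-8/3 + 3)² = (⅓)² = ⅑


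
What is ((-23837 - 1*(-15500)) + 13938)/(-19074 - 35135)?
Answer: -5601/54209 ≈ -0.10332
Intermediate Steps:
((-23837 - 1*(-15500)) + 13938)/(-19074 - 35135) = ((-23837 + 15500) + 13938)/(-54209) = (-8337 + 13938)*(-1/54209) = 5601*(-1/54209) = -5601/54209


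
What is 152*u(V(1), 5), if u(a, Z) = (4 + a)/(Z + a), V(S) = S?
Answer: 380/3 ≈ 126.67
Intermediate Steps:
u(a, Z) = (4 + a)/(Z + a)
152*u(V(1), 5) = 152*((4 + 1)/(5 + 1)) = 152*(5/6) = 152*((⅙)*5) = 152*(⅚) = 380/3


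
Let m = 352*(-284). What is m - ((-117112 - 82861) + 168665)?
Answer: -68660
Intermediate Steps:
m = -99968
m - ((-117112 - 82861) + 168665) = -99968 - ((-117112 - 82861) + 168665) = -99968 - (-199973 + 168665) = -99968 - 1*(-31308) = -99968 + 31308 = -68660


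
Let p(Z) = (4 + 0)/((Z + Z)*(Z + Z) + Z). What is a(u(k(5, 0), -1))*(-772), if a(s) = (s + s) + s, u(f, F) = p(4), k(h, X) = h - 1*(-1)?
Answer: -2316/17 ≈ -136.24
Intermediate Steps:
k(h, X) = 1 + h (k(h, X) = h + 1 = 1 + h)
p(Z) = 4/(Z + 4*Z²) (p(Z) = 4/((2*Z)*(2*Z) + Z) = 4/(4*Z² + Z) = 4/(Z + 4*Z²))
u(f, F) = 1/17 (u(f, F) = 4/(4*(1 + 4*4)) = 4*(¼)/(1 + 16) = 4*(¼)/17 = 4*(¼)*(1/17) = 1/17)
a(s) = 3*s (a(s) = 2*s + s = 3*s)
a(u(k(5, 0), -1))*(-772) = (3*(1/17))*(-772) = (3/17)*(-772) = -2316/17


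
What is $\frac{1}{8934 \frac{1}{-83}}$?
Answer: $- \frac{83}{8934} \approx -0.0092904$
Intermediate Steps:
$\frac{1}{8934 \frac{1}{-83}} = \frac{1}{8934 \left(- \frac{1}{83}\right)} = \frac{1}{- \frac{8934}{83}} = - \frac{83}{8934}$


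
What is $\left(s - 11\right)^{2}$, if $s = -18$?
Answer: $841$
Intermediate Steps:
$\left(s - 11\right)^{2} = \left(-18 - 11\right)^{2} = \left(-29\right)^{2} = 841$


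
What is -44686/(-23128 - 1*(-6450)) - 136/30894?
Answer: 344565269/128812533 ≈ 2.6749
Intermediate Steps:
-44686/(-23128 - 1*(-6450)) - 136/30894 = -44686/(-23128 + 6450) - 136*1/30894 = -44686/(-16678) - 68/15447 = -44686*(-1/16678) - 68/15447 = 22343/8339 - 68/15447 = 344565269/128812533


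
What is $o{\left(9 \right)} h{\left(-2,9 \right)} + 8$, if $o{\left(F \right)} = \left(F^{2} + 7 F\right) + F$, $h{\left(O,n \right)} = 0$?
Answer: $8$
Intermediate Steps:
$o{\left(F \right)} = F^{2} + 8 F$
$o{\left(9 \right)} h{\left(-2,9 \right)} + 8 = 9 \left(8 + 9\right) 0 + 8 = 9 \cdot 17 \cdot 0 + 8 = 153 \cdot 0 + 8 = 0 + 8 = 8$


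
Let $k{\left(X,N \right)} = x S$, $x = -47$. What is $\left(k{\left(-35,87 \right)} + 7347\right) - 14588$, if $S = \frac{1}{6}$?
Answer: $- \frac{43493}{6} \approx -7248.8$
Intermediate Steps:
$S = \frac{1}{6} \approx 0.16667$
$k{\left(X,N \right)} = - \frac{47}{6}$ ($k{\left(X,N \right)} = \left(-47\right) \frac{1}{6} = - \frac{47}{6}$)
$\left(k{\left(-35,87 \right)} + 7347\right) - 14588 = \left(- \frac{47}{6} + 7347\right) - 14588 = \frac{44035}{6} - 14588 = - \frac{43493}{6}$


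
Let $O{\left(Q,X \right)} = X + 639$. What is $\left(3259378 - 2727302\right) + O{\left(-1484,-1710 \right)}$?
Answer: $531005$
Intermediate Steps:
$O{\left(Q,X \right)} = 639 + X$
$\left(3259378 - 2727302\right) + O{\left(-1484,-1710 \right)} = \left(3259378 - 2727302\right) + \left(639 - 1710\right) = 532076 - 1071 = 531005$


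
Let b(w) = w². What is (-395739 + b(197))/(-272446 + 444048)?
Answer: -178465/85801 ≈ -2.0800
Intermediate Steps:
(-395739 + b(197))/(-272446 + 444048) = (-395739 + 197²)/(-272446 + 444048) = (-395739 + 38809)/171602 = -356930*1/171602 = -178465/85801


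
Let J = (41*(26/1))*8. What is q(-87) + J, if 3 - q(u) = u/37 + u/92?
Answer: 29050747/3404 ≈ 8534.3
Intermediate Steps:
q(u) = 3 - 129*u/3404 (q(u) = 3 - (u/37 + u/92) = 3 - 129*u/3404)
J = 8528 (J = (41*(26*1))*8 = (41*26)*8 = 1066*8 = 8528)
q(-87) + J = (3 - 129/3404*(-87)) + 8528 = (3 + 11223/3404) + 8528 = 21435/3404 + 8528 = 29050747/3404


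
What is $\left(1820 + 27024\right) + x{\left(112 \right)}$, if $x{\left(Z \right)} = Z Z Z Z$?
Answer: $157380780$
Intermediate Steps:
$x{\left(Z \right)} = Z^{4}$ ($x{\left(Z \right)} = Z^{2} Z Z = Z^{3} Z = Z^{4}$)
$\left(1820 + 27024\right) + x{\left(112 \right)} = \left(1820 + 27024\right) + 112^{4} = 28844 + 157351936 = 157380780$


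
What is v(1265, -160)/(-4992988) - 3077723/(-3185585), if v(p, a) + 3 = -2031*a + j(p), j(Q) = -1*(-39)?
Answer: 39372889076/43696669445 ≈ 0.90105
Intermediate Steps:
j(Q) = 39
v(p, a) = 36 - 2031*a (v(p, a) = -3 + (-2031*a + 39) = -3 + (39 - 2031*a) = 36 - 2031*a)
v(1265, -160)/(-4992988) - 3077723/(-3185585) = (36 - 2031*(-160))/(-4992988) - 3077723/(-3185585) = (36 + 324960)*(-1/4992988) - 3077723*(-1/3185585) = 324996*(-1/4992988) + 3077723/3185585 = -11607/178321 + 3077723/3185585 = 39372889076/43696669445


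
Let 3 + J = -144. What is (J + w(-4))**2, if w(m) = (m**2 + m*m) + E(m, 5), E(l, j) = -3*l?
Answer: 10609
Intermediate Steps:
J = -147 (J = -3 - 144 = -147)
w(m) = -3*m + 2*m**2 (w(m) = (m**2 + m*m) - 3*m = (m**2 + m**2) - 3*m = 2*m**2 - 3*m = -3*m + 2*m**2)
(J + w(-4))**2 = (-147 - 4*(-3 + 2*(-4)))**2 = (-147 - 4*(-3 - 8))**2 = (-147 - 4*(-11))**2 = (-147 + 44)**2 = (-103)**2 = 10609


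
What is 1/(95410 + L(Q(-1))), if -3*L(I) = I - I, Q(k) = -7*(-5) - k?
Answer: 1/95410 ≈ 1.0481e-5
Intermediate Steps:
Q(k) = 35 - k
L(I) = 0 (L(I) = -(I - I)/3 = -⅓*0 = 0)
1/(95410 + L(Q(-1))) = 1/(95410 + 0) = 1/95410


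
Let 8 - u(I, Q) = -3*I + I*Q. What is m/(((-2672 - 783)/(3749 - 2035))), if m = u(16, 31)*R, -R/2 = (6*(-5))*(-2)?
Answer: -18099840/691 ≈ -26194.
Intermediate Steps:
R = -120 (R = -2*6*(-5)*(-2) = -(-60)*(-2) = -2*60 = -120)
u(I, Q) = 8 + 3*I - I*Q (u(I, Q) = 8 - (-3*I + I*Q) = 8 + (3*I - I*Q) = 8 + 3*I - I*Q)
m = 52800 (m = (8 + 3*16 - 1*16*31)*(-120) = (8 + 48 - 496)*(-120) = -440*(-120) = 52800)
m/(((-2672 - 783)/(3749 - 2035))) = 52800/(((-2672 - 783)/(3749 - 2035))) = 52800/((-3455/1714)) = 52800/((-3455*1/1714)) = 52800/(-3455/1714) = 52800*(-1714/3455) = -18099840/691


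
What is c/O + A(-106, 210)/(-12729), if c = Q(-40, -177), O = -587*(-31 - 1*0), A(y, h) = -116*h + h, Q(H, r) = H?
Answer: 146316130/77209871 ≈ 1.8950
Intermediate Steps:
A(y, h) = -115*h
O = 18197 (O = -587*(-31 + 0) = -587*(-31) = 18197)
c = -40
c/O + A(-106, 210)/(-12729) = -40/18197 - 115*210/(-12729) = -40*1/18197 - 24150*(-1/12729) = -40/18197 + 8050/4243 = 146316130/77209871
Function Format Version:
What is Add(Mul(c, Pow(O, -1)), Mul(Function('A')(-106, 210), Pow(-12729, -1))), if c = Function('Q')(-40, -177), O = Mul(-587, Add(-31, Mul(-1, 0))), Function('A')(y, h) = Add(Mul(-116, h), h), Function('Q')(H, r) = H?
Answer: Rational(146316130, 77209871) ≈ 1.8950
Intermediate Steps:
Function('A')(y, h) = Mul(-115, h)
O = 18197 (O = Mul(-587, Add(-31, 0)) = Mul(-587, -31) = 18197)
c = -40
Add(Mul(c, Pow(O, -1)), Mul(Function('A')(-106, 210), Pow(-12729, -1))) = Add(Mul(-40, Pow(18197, -1)), Mul(Mul(-115, 210), Pow(-12729, -1))) = Add(Mul(-40, Rational(1, 18197)), Mul(-24150, Rational(-1, 12729))) = Add(Rational(-40, 18197), Rational(8050, 4243)) = Rational(146316130, 77209871)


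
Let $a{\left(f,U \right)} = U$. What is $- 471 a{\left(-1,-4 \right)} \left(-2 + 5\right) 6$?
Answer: $33912$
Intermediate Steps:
$- 471 a{\left(-1,-4 \right)} \left(-2 + 5\right) 6 = \left(-471\right) \left(-4\right) \left(-2 + 5\right) 6 = 1884 \cdot 3 \cdot 6 = 1884 \cdot 18 = 33912$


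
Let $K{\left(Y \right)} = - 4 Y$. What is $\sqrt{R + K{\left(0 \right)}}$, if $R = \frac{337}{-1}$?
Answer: $i \sqrt{337} \approx 18.358 i$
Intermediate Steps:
$R = -337$ ($R = 337 \left(-1\right) = -337$)
$\sqrt{R + K{\left(0 \right)}} = \sqrt{-337 - 0} = \sqrt{-337 + 0} = \sqrt{-337} = i \sqrt{337}$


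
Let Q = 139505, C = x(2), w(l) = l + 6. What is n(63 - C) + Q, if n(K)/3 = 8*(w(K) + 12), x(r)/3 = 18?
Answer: 140153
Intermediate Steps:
w(l) = 6 + l
x(r) = 54 (x(r) = 3*18 = 54)
C = 54
n(K) = 432 + 24*K (n(K) = 3*(8*((6 + K) + 12)) = 3*(8*(18 + K)) = 3*(144 + 8*K) = 432 + 24*K)
n(63 - C) + Q = (432 + 24*(63 - 1*54)) + 139505 = (432 + 24*(63 - 54)) + 139505 = (432 + 24*9) + 139505 = (432 + 216) + 139505 = 648 + 139505 = 140153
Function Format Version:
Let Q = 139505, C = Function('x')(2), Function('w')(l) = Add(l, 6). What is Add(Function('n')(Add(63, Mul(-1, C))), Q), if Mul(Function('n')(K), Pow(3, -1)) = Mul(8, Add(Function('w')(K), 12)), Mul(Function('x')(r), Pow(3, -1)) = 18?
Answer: 140153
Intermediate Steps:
Function('w')(l) = Add(6, l)
Function('x')(r) = 54 (Function('x')(r) = Mul(3, 18) = 54)
C = 54
Function('n')(K) = Add(432, Mul(24, K)) (Function('n')(K) = Mul(3, Mul(8, Add(Add(6, K), 12))) = Mul(3, Mul(8, Add(18, K))) = Mul(3, Add(144, Mul(8, K))) = Add(432, Mul(24, K)))
Add(Function('n')(Add(63, Mul(-1, C))), Q) = Add(Add(432, Mul(24, Add(63, Mul(-1, 54)))), 139505) = Add(Add(432, Mul(24, Add(63, -54))), 139505) = Add(Add(432, Mul(24, 9)), 139505) = Add(Add(432, 216), 139505) = Add(648, 139505) = 140153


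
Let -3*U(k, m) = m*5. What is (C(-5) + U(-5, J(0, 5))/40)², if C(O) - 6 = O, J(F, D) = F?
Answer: 1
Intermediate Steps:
U(k, m) = -5*m/3 (U(k, m) = -m*5/3 = -5*m/3)
C(O) = 6 + O
(C(-5) + U(-5, J(0, 5))/40)² = ((6 - 5) - 5/3*0/40)² = (1 + 0*(1/40))² = (1 + 0)² = 1² = 1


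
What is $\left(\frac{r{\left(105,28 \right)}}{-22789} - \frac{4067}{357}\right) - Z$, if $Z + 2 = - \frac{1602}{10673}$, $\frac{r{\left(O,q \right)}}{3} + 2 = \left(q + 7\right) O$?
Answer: $- \frac{9280132294}{954198219} \approx -9.7256$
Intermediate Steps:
$r{\left(O,q \right)} = -6 + 3 O \left(7 + q\right)$ ($r{\left(O,q \right)} = -6 + 3 \left(q + 7\right) O = -6 + 3 \left(7 + q\right) O = -6 + 3 O \left(7 + q\right)$)
$Z = - \frac{22948}{10673}$ ($Z = -2 - \frac{1602}{10673} = - \frac{22948}{10673} \approx -2.1501$)
$\left(\frac{r{\left(105,28 \right)}}{-22789} - \frac{4067}{357}\right) - Z = \left(\frac{-6 + 21 \cdot 105 + 3 \cdot 105 \cdot 28}{-22789} - \frac{4067}{357}\right) - - \frac{22948}{10673} = \left(\left(-6 + 2205 + 8820\right) \left(- \frac{1}{22789}\right) - \frac{581}{51}\right) + \frac{22948}{10673} = \left(11019 \left(- \frac{1}{22789}\right) - \frac{581}{51}\right) + \frac{22948}{10673} = \left(- \frac{11019}{22789} - \frac{581}{51}\right) + \frac{22948}{10673} = - \frac{13802378}{1162239} + \frac{22948}{10673} = - \frac{9280132294}{954198219}$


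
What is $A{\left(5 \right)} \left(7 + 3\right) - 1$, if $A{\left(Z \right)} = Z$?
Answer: $49$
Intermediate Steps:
$A{\left(5 \right)} \left(7 + 3\right) - 1 = 5 \left(7 + 3\right) - 1 = 5 \cdot 10 - 1 = 50 - 1 = 49$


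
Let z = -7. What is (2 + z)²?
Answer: 25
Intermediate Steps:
(2 + z)² = (2 - 7)² = (-5)² = 25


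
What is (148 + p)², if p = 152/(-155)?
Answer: 519292944/24025 ≈ 21615.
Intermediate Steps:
p = -152/155 (p = 152*(-1/155) = -152/155 ≈ -0.98065)
(148 + p)² = (148 - 152/155)² = (22788/155)² = 519292944/24025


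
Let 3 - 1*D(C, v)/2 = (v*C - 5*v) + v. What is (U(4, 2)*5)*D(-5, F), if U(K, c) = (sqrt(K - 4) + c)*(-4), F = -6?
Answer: 4080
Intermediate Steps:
D(C, v) = 6 + 8*v - 2*C*v (D(C, v) = 6 - 2*((v*C - 5*v) + v) = 6 - 2*((C*v - 5*v) + v) = 6 - 2*((-5*v + C*v) + v) = 6 - 2*(-4*v + C*v) = 6 + (8*v - 2*C*v) = 6 + 8*v - 2*C*v)
U(K, c) = -4*c - 4*sqrt(-4 + K) (U(K, c) = (sqrt(-4 + K) + c)*(-4) = (c + sqrt(-4 + K))*(-4) = -4*c - 4*sqrt(-4 + K))
(U(4, 2)*5)*D(-5, F) = ((-4*2 - 4*sqrt(-4 + 4))*5)*(6 + 8*(-6) - 2*(-5)*(-6)) = ((-8 - 4*sqrt(0))*5)*(6 - 48 - 60) = ((-8 - 4*0)*5)*(-102) = ((-8 + 0)*5)*(-102) = -8*5*(-102) = -40*(-102) = 4080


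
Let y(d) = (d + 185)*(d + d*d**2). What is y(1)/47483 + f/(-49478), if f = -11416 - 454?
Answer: 291014513/1174681937 ≈ 0.24774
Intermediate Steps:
f = -11870
y(d) = (185 + d)*(d + d**3)
y(1)/47483 + f/(-49478) = (1*(185 + 1 + 1**3 + 185*1**2))/47483 - 11870/(-49478) = (1*(185 + 1 + 1 + 185*1))*(1/47483) - 11870*(-1/49478) = (1*(185 + 1 + 1 + 185))*(1/47483) + 5935/24739 = (1*372)*(1/47483) + 5935/24739 = 372*(1/47483) + 5935/24739 = 372/47483 + 5935/24739 = 291014513/1174681937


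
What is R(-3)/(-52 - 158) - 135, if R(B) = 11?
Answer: -28361/210 ≈ -135.05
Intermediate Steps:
R(-3)/(-52 - 158) - 135 = 11/(-52 - 158) - 135 = 11/(-210) - 135 = 11*(-1/210) - 135 = -11/210 - 135 = -28361/210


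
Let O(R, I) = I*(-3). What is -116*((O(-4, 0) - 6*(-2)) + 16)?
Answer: -3248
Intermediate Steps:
O(R, I) = -3*I
-116*((O(-4, 0) - 6*(-2)) + 16) = -116*((-3*0 - 6*(-2)) + 16) = -116*((0 + 12) + 16) = -116*(12 + 16) = -116*28 = -3248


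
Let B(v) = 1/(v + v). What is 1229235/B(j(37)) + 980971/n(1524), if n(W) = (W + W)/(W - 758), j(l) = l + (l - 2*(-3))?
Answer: 300112374293/1524 ≈ 1.9692e+8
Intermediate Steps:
j(l) = 6 + 2*l (j(l) = l + (l + 6) = l + (6 + l) = 6 + 2*l)
B(v) = 1/(2*v)
n(W) = 2*W/(-758 + W) (n(W) = (2*W)/(-758 + W) = 2*W/(-758 + W))
1229235/B(j(37)) + 980971/n(1524) = 1229235/((1/(2*(6 + 2*37)))) + 980971/((2*1524/(-758 + 1524))) = 1229235/((1/(2*(6 + 74)))) + 980971/((2*1524/766)) = 1229235/(((1/2)/80)) + 980971/((2*1524*(1/766))) = 1229235/(((1/2)*(1/80))) + 980971/(1524/383) = 1229235/(1/160) + 980971*(383/1524) = 1229235*160 + 375711893/1524 = 196677600 + 375711893/1524 = 300112374293/1524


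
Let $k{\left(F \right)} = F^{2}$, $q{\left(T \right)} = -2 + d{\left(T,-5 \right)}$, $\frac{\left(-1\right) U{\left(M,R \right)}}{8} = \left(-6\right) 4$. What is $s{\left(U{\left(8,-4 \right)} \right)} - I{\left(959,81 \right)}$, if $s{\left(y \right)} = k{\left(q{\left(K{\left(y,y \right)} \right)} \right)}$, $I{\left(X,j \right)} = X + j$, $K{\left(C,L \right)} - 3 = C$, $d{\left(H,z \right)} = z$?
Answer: $-991$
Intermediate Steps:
$K{\left(C,L \right)} = 3 + C$
$U{\left(M,R \right)} = 192$ ($U{\left(M,R \right)} = - 8 \left(\left(-6\right) 4\right) = \left(-8\right) \left(-24\right) = 192$)
$q{\left(T \right)} = -7$ ($q{\left(T \right)} = -2 - 5 = -7$)
$s{\left(y \right)} = 49$ ($s{\left(y \right)} = \left(-7\right)^{2} = 49$)
$s{\left(U{\left(8,-4 \right)} \right)} - I{\left(959,81 \right)} = 49 - \left(959 + 81\right) = 49 - 1040 = -991$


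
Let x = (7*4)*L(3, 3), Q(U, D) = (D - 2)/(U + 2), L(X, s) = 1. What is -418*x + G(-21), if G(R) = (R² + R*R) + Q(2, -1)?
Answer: -43291/4 ≈ -10823.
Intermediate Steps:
Q(U, D) = (-2 + D)/(2 + U)
G(R) = -¾ + 2*R² (G(R) = (R² + R*R) + (-2 - 1)/(2 + 2) = (R² + R²) - 3/4 = 2*R² + (¼)*(-3) = 2*R² - ¾ = -¾ + 2*R²)
x = 28 (x = (7*4)*1 = 28*1 = 28)
-418*x + G(-21) = -418*28 + (-¾ + 2*(-21)²) = -11704 + (-¾ + 2*441) = -11704 + (-¾ + 882) = -11704 + 3525/4 = -43291/4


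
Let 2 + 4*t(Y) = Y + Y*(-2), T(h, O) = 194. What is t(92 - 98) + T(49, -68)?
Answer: 195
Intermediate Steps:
t(Y) = -1/2 - Y/4 (t(Y) = -1/2 + (Y + Y*(-2))/4 = -1/2 + (Y - 2*Y)/4 = -1/2 + (-Y)/4 = -1/2 - Y/4)
t(92 - 98) + T(49, -68) = (-1/2 - (92 - 98)/4) + 194 = (-1/2 - 1/4*(-6)) + 194 = (-1/2 + 3/2) + 194 = 1 + 194 = 195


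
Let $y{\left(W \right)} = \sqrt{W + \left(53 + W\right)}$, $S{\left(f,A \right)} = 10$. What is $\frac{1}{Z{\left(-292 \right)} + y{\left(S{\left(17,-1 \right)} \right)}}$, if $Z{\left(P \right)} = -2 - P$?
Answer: $\frac{290}{84027} - \frac{\sqrt{73}}{84027} \approx 0.0033496$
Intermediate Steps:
$y{\left(W \right)} = \sqrt{53 + 2 W}$
$\frac{1}{Z{\left(-292 \right)} + y{\left(S{\left(17,-1 \right)} \right)}} = \frac{1}{\left(-2 - -292\right) + \sqrt{53 + 2 \cdot 10}} = \frac{1}{\left(-2 + 292\right) + \sqrt{53 + 20}} = \frac{1}{290 + \sqrt{73}}$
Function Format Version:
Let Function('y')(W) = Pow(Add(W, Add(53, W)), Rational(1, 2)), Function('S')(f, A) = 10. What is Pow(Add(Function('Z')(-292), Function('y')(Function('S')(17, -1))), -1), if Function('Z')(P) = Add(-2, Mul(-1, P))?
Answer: Add(Rational(290, 84027), Mul(Rational(-1, 84027), Pow(73, Rational(1, 2)))) ≈ 0.0033496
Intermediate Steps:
Function('y')(W) = Pow(Add(53, Mul(2, W)), Rational(1, 2))
Pow(Add(Function('Z')(-292), Function('y')(Function('S')(17, -1))), -1) = Pow(Add(Add(-2, Mul(-1, -292)), Pow(Add(53, Mul(2, 10)), Rational(1, 2))), -1) = Pow(Add(Add(-2, 292), Pow(Add(53, 20), Rational(1, 2))), -1) = Pow(Add(290, Pow(73, Rational(1, 2))), -1)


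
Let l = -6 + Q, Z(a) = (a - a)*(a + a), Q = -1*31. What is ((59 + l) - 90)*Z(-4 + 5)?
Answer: 0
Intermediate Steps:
Q = -31
Z(a) = 0 (Z(a) = 0*(2*a) = 0)
l = -37 (l = -6 - 31 = -37)
((59 + l) - 90)*Z(-4 + 5) = ((59 - 37) - 90)*0 = (22 - 90)*0 = -68*0 = 0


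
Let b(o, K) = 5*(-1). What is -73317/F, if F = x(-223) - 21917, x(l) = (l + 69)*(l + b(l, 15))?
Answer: -73317/13195 ≈ -5.5564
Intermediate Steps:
b(o, K) = -5
x(l) = (-5 + l)*(69 + l) (x(l) = (l + 69)*(l - 5) = (69 + l)*(-5 + l) = (-5 + l)*(69 + l))
F = 13195 (F = (-345 + (-223)**2 + 64*(-223)) - 21917 = (-345 + 49729 - 14272) - 21917 = 35112 - 21917 = 13195)
-73317/F = -73317/13195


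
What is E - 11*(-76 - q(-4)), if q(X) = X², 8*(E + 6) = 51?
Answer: 8099/8 ≈ 1012.4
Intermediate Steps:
E = 3/8 (E = -6 + (⅛)*51 = -6 + 51/8 = 3/8 ≈ 0.37500)
E - 11*(-76 - q(-4)) = 3/8 - 11*(-76 - 1*(-4)²) = 3/8 - 11*(-76 - 1*16) = 3/8 - 11*(-76 - 16) = 3/8 - 11*(-92) = 3/8 + 1012 = 8099/8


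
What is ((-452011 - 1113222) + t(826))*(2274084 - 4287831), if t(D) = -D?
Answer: 3153646613073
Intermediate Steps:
((-452011 - 1113222) + t(826))*(2274084 - 4287831) = ((-452011 - 1113222) - 1*826)*(2274084 - 4287831) = (-1565233 - 826)*(-2013747) = -1566059*(-2013747) = 3153646613073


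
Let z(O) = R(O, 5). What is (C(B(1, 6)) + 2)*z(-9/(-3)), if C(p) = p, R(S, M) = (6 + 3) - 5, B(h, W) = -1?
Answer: 4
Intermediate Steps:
R(S, M) = 4 (R(S, M) = 9 - 5 = 4)
z(O) = 4
(C(B(1, 6)) + 2)*z(-9/(-3)) = (-1 + 2)*4 = 1*4 = 4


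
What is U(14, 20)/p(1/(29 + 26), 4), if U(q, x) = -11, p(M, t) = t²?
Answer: -11/16 ≈ -0.68750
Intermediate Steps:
U(14, 20)/p(1/(29 + 26), 4) = -11/(4²) = -11/16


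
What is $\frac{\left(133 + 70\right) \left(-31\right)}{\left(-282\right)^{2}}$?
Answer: $- \frac{6293}{79524} \approx -0.079133$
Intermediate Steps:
$\frac{\left(133 + 70\right) \left(-31\right)}{\left(-282\right)^{2}} = \frac{203 \left(-31\right)}{79524} = \left(-6293\right) \frac{1}{79524} = - \frac{6293}{79524}$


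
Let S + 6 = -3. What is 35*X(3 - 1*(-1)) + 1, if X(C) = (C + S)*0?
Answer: 1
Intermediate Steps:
S = -9 (S = -6 - 3 = -9)
X(C) = 0 (X(C) = (C - 9)*0 = (-9 + C)*0 = 0)
35*X(3 - 1*(-1)) + 1 = 35*0 + 1 = 0 + 1 = 1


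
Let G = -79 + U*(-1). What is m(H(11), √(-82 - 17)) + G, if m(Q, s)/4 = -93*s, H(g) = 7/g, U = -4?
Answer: -75 - 1116*I*√11 ≈ -75.0 - 3701.4*I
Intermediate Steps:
m(Q, s) = -372*s (m(Q, s) = 4*(-93*s) = -372*s)
G = -75 (G = -79 - 4*(-1) = -79 + 4 = -75)
m(H(11), √(-82 - 17)) + G = -372*√(-82 - 17) - 75 = -1116*I*√11 - 75 = -75 - 1116*I*√11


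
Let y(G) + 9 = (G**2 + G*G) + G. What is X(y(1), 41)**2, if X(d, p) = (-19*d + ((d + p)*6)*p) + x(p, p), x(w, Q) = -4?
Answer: 76038400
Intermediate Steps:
y(G) = -9 + G + 2*G**2 (y(G) = -9 + ((G**2 + G*G) + G) = -9 + ((G**2 + G**2) + G) = -9 + (2*G**2 + G) = -9 + (G + 2*G**2) = -9 + G + 2*G**2)
X(d, p) = -4 - 19*d + p*(6*d + 6*p) (X(d, p) = (-19*d + ((d + p)*6)*p) - 4 = (-19*d + (6*d + 6*p)*p) - 4 = (-19*d + p*(6*d + 6*p)) - 4 = -4 - 19*d + p*(6*d + 6*p))
X(y(1), 41)**2 = (-4 - 19*(-9 + 1 + 2*1**2) + 6*41**2 + 6*(-9 + 1 + 2*1**2)*41)**2 = (-4 - 19*(-9 + 1 + 2*1) + 6*1681 + 6*(-9 + 1 + 2*1)*41)**2 = (-4 - 19*(-9 + 1 + 2) + 10086 + 6*(-9 + 1 + 2)*41)**2 = (-4 - 19*(-6) + 10086 + 6*(-6)*41)**2 = (-4 + 114 + 10086 - 1476)**2 = 8720**2 = 76038400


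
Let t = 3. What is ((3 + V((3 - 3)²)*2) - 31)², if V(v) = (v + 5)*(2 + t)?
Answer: 484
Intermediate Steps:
V(v) = 25 + 5*v (V(v) = (v + 5)*(2 + 3) = (5 + v)*5 = 25 + 5*v)
((3 + V((3 - 3)²)*2) - 31)² = ((3 + (25 + 5*(3 - 3)²)*2) - 31)² = ((3 + (25 + 5*0²)*2) - 31)² = ((3 + (25 + 5*0)*2) - 31)² = ((3 + (25 + 0)*2) - 31)² = ((3 + 25*2) - 31)² = ((3 + 50) - 31)² = (53 - 31)² = 22² = 484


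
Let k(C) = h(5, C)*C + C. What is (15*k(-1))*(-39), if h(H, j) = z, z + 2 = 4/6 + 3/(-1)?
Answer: -1950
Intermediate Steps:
z = -13/3 (z = -2 + (4/6 + 3/(-1)) = -2 + (4*(⅙) + 3*(-1)) = -2 + (⅔ - 3) = -2 - 7/3 = -13/3 ≈ -4.3333)
h(H, j) = -13/3
k(C) = -10*C/3 (k(C) = -13*C/3 + C = -10*C/3)
(15*k(-1))*(-39) = (15*(-10/3*(-1)))*(-39) = (15*(10/3))*(-39) = 50*(-39) = -1950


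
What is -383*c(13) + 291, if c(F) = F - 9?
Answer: -1241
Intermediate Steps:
c(F) = -9 + F
-383*c(13) + 291 = -383*(-9 + 13) + 291 = -383*4 + 291 = -1532 + 291 = -1241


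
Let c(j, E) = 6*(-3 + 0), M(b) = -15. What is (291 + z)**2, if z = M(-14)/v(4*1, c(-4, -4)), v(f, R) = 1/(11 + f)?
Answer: 4356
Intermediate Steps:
c(j, E) = -18 (c(j, E) = 6*(-3) = -18)
z = -225 (z = -15/(1/(11 + 4*1)) = -15/(1/(11 + 4)) = -15/(1/15) = -15/1/15 = -15*15 = -225)
(291 + z)**2 = (291 - 225)**2 = 66**2 = 4356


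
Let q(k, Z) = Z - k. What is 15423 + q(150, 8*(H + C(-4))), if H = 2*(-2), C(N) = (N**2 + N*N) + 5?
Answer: 15537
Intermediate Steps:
C(N) = 5 + 2*N**2 (C(N) = (N**2 + N**2) + 5 = 2*N**2 + 5 = 5 + 2*N**2)
H = -4
15423 + q(150, 8*(H + C(-4))) = 15423 + (8*(-4 + (5 + 2*(-4)**2)) - 1*150) = 15423 + (8*(-4 + (5 + 2*16)) - 150) = 15423 + (8*(-4 + (5 + 32)) - 150) = 15423 + (8*(-4 + 37) - 150) = 15423 + (8*33 - 150) = 15423 + (264 - 150) = 15423 + 114 = 15537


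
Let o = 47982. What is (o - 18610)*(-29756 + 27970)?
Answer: -52458392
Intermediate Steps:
(o - 18610)*(-29756 + 27970) = (47982 - 18610)*(-29756 + 27970) = 29372*(-1786) = -52458392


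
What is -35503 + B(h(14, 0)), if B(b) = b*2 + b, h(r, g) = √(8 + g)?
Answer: -35503 + 6*√2 ≈ -35495.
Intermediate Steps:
B(b) = 3*b (B(b) = 2*b + b = 3*b)
-35503 + B(h(14, 0)) = -35503 + 3*√(8 + 0) = -35503 + 3*√8 = -35503 + 3*(2*√2) = -35503 + 6*√2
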